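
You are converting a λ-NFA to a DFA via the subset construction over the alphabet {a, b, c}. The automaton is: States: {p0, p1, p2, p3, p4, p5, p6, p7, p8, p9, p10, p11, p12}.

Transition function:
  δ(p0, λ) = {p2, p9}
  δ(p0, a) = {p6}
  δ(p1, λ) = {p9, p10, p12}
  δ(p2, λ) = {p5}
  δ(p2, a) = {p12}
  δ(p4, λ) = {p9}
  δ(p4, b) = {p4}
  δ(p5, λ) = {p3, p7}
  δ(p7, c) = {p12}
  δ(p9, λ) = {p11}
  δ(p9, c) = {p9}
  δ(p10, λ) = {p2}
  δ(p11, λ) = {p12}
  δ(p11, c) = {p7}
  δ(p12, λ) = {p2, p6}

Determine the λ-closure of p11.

Start with {p11}.
From p11 via λ: add p12.
From p12 via λ: add p2, p6.
From p2 via λ: add p5.
From p5 via λ: add p3, p7.
No new states can be added; the closed set is {p2, p3, p5, p6, p7, p11, p12}.

{p2, p3, p5, p6, p7, p11, p12}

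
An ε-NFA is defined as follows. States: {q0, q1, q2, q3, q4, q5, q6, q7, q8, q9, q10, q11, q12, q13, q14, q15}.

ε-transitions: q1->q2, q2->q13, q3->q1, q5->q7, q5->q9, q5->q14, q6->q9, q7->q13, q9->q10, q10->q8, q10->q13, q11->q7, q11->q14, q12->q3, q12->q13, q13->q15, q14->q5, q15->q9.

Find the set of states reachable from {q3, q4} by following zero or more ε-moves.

Start with {q3, q4}.
From q3 via ε: add q1.
From q1 via ε: add q2.
From q2 via ε: add q13.
From q13 via ε: add q15.
From q15 via ε: add q9.
From q9 via ε: add q10.
From q10 via ε: add q8.
No new states can be added; the closed set is {q1, q2, q3, q4, q8, q9, q10, q13, q15}.

{q1, q2, q3, q4, q8, q9, q10, q13, q15}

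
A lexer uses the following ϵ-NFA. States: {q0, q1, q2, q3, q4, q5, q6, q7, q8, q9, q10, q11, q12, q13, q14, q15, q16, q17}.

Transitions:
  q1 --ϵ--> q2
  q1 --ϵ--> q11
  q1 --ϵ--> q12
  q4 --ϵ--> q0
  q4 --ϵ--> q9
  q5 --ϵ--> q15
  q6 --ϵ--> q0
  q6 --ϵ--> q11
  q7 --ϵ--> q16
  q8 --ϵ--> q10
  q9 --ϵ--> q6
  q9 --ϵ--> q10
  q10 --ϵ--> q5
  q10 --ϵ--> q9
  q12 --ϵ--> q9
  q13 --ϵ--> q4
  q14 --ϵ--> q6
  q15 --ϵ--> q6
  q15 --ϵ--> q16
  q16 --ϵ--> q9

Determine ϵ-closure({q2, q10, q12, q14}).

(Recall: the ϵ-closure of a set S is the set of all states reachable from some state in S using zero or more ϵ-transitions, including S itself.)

{q0, q2, q5, q6, q9, q10, q11, q12, q14, q15, q16}

Start with {q2, q10, q12, q14}.
From q10 via ϵ: add q5, q9.
From q14 via ϵ: add q6.
From q5 via ϵ: add q15.
From q6 via ϵ: add q0, q11.
From q15 via ϵ: add q16.
No new states can be added; the closed set is {q0, q2, q5, q6, q9, q10, q11, q12, q14, q15, q16}.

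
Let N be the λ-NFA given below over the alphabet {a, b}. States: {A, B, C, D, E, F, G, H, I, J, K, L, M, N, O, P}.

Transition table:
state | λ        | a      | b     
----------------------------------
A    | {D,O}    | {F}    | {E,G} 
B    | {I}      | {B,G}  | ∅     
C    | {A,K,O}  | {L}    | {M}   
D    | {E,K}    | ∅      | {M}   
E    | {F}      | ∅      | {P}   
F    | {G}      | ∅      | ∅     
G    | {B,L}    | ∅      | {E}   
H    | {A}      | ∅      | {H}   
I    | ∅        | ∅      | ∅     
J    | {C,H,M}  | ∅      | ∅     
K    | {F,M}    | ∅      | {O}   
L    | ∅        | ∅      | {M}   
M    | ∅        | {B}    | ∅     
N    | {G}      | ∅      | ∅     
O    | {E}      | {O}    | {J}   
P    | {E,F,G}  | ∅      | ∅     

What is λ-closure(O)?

Start with {O}.
From O via λ: add E.
From E via λ: add F.
From F via λ: add G.
From G via λ: add B, L.
From B via λ: add I.
No new states can be added; the closed set is {B, E, F, G, I, L, O}.

{B, E, F, G, I, L, O}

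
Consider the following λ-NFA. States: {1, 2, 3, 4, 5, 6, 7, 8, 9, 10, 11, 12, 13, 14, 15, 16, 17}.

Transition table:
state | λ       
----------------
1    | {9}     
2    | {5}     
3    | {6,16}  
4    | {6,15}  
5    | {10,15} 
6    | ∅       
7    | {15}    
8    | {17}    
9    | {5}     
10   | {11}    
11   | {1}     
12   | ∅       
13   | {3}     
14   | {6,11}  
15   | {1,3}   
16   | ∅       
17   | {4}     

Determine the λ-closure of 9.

Start with {9}.
From 9 via λ: add 5.
From 5 via λ: add 10, 15.
From 10 via λ: add 11.
From 15 via λ: add 1, 3.
From 3 via λ: add 6, 16.
No new states can be added; the closed set is {1, 3, 5, 6, 9, 10, 11, 15, 16}.

{1, 3, 5, 6, 9, 10, 11, 15, 16}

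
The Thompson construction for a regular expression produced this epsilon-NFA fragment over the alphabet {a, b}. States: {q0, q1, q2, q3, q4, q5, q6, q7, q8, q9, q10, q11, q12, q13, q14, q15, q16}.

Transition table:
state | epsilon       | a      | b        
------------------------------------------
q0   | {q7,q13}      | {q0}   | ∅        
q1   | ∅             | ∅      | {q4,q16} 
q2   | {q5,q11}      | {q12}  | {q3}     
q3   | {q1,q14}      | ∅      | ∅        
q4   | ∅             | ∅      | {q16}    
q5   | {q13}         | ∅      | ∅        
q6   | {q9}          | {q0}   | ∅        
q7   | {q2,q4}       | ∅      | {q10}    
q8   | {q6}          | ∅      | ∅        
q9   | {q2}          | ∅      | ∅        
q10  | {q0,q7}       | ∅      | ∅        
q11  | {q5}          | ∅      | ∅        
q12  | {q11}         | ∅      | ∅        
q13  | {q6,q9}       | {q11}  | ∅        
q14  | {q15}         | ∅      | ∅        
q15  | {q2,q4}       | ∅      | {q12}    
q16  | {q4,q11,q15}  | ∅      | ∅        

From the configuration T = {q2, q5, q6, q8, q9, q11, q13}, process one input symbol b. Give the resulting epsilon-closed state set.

{q1, q2, q3, q4, q5, q6, q9, q11, q13, q14, q15}

q2 on b → {q3}.
No b-transition from q5, q6, q8, q9, q11, q13.
Union after reading b: {q3}.
Now take the epsilon-closure:
From q3 via epsilon: add q1, q14.
From q14 via epsilon: add q15.
From q15 via epsilon: add q2, q4.
From q2 via epsilon: add q5, q11.
From q5 via epsilon: add q13.
From q13 via epsilon: add q6, q9.
No new states can be added; the closed set is {q1, q2, q3, q4, q5, q6, q9, q11, q13, q14, q15}.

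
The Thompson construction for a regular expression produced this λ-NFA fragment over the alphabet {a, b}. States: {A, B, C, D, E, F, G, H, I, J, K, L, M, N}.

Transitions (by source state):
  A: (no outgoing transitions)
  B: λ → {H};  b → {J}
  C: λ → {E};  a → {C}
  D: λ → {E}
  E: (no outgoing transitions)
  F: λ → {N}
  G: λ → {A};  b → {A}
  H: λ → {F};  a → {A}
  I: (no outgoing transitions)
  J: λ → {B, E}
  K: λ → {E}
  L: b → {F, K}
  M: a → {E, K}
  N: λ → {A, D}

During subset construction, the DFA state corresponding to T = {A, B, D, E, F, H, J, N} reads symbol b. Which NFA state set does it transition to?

B on b → {J}.
No b-transition from A, D, E, F, H, J, N.
Union after reading b: {J}.
Now take the λ-closure:
From J via λ: add B, E.
From B via λ: add H.
From H via λ: add F.
From F via λ: add N.
From N via λ: add A, D.
No new states can be added; the closed set is {A, B, D, E, F, H, J, N}.

{A, B, D, E, F, H, J, N}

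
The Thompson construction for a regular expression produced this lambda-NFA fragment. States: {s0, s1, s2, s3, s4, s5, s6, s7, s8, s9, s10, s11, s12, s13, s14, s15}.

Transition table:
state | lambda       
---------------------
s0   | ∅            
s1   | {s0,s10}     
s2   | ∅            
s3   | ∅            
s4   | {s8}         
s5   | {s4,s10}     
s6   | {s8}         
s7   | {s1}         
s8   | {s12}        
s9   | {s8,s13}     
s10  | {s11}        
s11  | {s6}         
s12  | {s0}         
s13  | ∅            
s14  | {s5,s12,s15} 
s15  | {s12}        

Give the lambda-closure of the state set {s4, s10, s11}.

{s0, s4, s6, s8, s10, s11, s12}

Start with {s4, s10, s11}.
From s4 via lambda: add s8.
From s11 via lambda: add s6.
From s8 via lambda: add s12.
From s12 via lambda: add s0.
No new states can be added; the closed set is {s0, s4, s6, s8, s10, s11, s12}.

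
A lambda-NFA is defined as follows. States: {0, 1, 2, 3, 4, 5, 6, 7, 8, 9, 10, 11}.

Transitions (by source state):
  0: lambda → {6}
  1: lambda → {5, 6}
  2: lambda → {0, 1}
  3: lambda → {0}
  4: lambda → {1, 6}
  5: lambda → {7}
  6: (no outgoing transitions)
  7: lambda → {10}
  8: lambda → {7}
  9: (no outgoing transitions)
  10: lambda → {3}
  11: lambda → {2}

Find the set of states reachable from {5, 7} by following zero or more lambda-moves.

Start with {5, 7}.
From 7 via lambda: add 10.
From 10 via lambda: add 3.
From 3 via lambda: add 0.
From 0 via lambda: add 6.
No new states can be added; the closed set is {0, 3, 5, 6, 7, 10}.

{0, 3, 5, 6, 7, 10}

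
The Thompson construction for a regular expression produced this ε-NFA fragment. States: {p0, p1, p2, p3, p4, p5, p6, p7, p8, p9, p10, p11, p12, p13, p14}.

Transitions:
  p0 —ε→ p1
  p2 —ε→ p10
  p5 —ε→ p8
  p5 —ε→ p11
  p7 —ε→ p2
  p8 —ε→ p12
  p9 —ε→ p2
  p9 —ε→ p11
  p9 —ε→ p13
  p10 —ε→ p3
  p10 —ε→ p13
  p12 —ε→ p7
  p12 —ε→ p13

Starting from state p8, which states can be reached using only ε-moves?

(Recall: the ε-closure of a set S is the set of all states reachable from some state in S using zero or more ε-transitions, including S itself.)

{p2, p3, p7, p8, p10, p12, p13}

Start with {p8}.
From p8 via ε: add p12.
From p12 via ε: add p7, p13.
From p7 via ε: add p2.
From p2 via ε: add p10.
From p10 via ε: add p3.
No new states can be added; the closed set is {p2, p3, p7, p8, p10, p12, p13}.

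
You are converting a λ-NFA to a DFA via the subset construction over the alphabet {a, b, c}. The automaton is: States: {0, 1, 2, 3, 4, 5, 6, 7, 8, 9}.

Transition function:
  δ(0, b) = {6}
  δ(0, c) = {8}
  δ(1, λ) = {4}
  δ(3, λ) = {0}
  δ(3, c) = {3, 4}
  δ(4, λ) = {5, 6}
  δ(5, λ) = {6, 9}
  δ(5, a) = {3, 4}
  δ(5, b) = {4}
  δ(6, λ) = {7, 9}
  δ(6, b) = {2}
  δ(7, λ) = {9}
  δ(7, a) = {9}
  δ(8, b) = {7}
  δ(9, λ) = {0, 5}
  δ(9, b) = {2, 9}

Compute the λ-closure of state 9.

{0, 5, 6, 7, 9}

Start with {9}.
From 9 via λ: add 0, 5.
From 5 via λ: add 6.
From 6 via λ: add 7.
No new states can be added; the closed set is {0, 5, 6, 7, 9}.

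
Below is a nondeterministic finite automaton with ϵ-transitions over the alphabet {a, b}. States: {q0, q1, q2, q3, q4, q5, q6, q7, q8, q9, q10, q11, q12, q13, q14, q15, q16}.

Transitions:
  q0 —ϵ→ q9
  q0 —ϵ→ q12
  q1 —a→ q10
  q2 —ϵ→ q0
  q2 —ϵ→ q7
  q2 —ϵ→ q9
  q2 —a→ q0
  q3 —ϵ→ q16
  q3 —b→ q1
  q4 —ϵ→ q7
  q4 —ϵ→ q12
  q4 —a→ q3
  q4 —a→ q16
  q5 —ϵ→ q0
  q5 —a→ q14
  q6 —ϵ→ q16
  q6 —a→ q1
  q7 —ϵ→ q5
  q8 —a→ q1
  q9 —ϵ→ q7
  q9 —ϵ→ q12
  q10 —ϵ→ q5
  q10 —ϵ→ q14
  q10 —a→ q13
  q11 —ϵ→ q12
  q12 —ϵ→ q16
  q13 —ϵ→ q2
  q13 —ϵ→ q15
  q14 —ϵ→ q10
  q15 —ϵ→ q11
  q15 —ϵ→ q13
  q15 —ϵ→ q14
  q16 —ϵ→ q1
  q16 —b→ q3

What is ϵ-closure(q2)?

Start with {q2}.
From q2 via ϵ: add q0, q7, q9.
From q0 via ϵ: add q12.
From q7 via ϵ: add q5.
From q12 via ϵ: add q16.
From q16 via ϵ: add q1.
No new states can be added; the closed set is {q0, q1, q2, q5, q7, q9, q12, q16}.

{q0, q1, q2, q5, q7, q9, q12, q16}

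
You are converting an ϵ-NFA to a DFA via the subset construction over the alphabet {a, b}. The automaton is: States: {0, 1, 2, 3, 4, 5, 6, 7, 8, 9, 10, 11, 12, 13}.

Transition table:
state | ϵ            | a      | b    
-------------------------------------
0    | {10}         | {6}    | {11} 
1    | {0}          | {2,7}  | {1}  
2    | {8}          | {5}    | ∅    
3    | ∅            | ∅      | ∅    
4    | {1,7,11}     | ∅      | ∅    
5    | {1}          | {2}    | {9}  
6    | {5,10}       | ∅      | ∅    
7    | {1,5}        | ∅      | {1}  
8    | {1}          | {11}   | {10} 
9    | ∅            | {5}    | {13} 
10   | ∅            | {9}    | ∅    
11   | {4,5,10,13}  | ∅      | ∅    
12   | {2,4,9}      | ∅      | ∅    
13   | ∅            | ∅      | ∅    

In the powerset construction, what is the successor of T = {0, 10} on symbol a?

0 on a → {6}.
10 on a → {9}.
Union after reading a: {6, 9}.
Now take the ϵ-closure:
From 6 via ϵ: add 5, 10.
From 5 via ϵ: add 1.
From 1 via ϵ: add 0.
No new states can be added; the closed set is {0, 1, 5, 6, 9, 10}.

{0, 1, 5, 6, 9, 10}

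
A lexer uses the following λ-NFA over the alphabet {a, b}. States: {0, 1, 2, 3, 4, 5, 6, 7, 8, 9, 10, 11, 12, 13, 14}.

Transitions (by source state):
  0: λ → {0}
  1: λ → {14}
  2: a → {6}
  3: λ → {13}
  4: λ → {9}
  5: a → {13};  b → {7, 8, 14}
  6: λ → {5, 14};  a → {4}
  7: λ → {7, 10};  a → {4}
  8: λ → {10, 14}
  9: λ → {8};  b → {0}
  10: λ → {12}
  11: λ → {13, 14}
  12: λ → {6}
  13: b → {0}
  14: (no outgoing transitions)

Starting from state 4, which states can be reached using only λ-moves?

{4, 5, 6, 8, 9, 10, 12, 14}

Start with {4}.
From 4 via λ: add 9.
From 9 via λ: add 8.
From 8 via λ: add 10, 14.
From 10 via λ: add 12.
From 12 via λ: add 6.
From 6 via λ: add 5.
No new states can be added; the closed set is {4, 5, 6, 8, 9, 10, 12, 14}.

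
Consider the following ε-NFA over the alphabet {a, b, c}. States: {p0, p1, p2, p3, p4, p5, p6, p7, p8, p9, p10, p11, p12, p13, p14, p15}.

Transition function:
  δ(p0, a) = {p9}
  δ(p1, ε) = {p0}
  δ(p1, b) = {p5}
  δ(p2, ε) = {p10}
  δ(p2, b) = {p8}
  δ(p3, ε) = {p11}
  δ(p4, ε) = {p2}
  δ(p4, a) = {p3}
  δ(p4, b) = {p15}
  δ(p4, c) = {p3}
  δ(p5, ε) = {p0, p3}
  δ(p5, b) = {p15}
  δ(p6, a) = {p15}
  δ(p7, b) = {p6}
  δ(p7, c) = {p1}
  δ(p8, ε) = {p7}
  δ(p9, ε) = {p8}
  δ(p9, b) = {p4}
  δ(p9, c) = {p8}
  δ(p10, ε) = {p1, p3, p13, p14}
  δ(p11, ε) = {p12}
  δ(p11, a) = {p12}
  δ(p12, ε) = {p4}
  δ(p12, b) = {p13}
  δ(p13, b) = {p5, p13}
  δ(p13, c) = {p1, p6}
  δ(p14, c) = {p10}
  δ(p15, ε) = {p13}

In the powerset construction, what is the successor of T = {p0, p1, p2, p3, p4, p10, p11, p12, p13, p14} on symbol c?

{p0, p1, p2, p3, p4, p6, p10, p11, p12, p13, p14}

p4 on c → {p3}.
p13 on c → {p1, p6}.
p14 on c → {p10}.
No c-transition from p0, p1, p2, p3, p10, p11, p12.
Union after reading c: {p1, p3, p6, p10}.
Now take the ε-closure:
From p1 via ε: add p0.
From p3 via ε: add p11.
From p10 via ε: add p13, p14.
From p11 via ε: add p12.
From p12 via ε: add p4.
From p4 via ε: add p2.
No new states can be added; the closed set is {p0, p1, p2, p3, p4, p6, p10, p11, p12, p13, p14}.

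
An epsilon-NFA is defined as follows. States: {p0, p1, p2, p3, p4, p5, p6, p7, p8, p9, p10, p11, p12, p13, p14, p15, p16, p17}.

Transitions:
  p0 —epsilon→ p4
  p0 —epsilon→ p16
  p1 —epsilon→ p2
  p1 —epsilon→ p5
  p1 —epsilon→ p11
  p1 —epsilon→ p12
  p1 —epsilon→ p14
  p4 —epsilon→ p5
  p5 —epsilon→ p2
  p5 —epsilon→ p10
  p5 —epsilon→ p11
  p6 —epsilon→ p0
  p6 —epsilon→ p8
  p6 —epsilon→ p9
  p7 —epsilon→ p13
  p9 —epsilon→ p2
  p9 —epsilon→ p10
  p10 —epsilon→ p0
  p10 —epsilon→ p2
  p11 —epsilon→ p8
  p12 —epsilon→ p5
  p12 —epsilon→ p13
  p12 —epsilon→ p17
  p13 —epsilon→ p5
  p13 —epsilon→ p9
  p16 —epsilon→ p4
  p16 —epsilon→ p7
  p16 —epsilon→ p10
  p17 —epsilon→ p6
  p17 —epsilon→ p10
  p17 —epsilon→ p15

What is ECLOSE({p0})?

{p0, p2, p4, p5, p7, p8, p9, p10, p11, p13, p16}

Start with {p0}.
From p0 via epsilon: add p4, p16.
From p4 via epsilon: add p5.
From p16 via epsilon: add p7, p10.
From p5 via epsilon: add p2, p11.
From p7 via epsilon: add p13.
From p11 via epsilon: add p8.
From p13 via epsilon: add p9.
No new states can be added; the closed set is {p0, p2, p4, p5, p7, p8, p9, p10, p11, p13, p16}.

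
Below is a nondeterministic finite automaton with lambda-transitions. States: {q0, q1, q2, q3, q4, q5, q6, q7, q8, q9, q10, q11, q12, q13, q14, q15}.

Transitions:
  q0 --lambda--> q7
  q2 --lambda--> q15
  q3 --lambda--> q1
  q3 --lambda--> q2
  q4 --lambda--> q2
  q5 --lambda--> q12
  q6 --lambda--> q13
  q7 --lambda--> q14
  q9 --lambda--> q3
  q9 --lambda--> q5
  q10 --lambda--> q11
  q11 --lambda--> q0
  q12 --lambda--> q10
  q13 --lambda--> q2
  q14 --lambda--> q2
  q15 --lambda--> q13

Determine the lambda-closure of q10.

Start with {q10}.
From q10 via lambda: add q11.
From q11 via lambda: add q0.
From q0 via lambda: add q7.
From q7 via lambda: add q14.
From q14 via lambda: add q2.
From q2 via lambda: add q15.
From q15 via lambda: add q13.
No new states can be added; the closed set is {q0, q2, q7, q10, q11, q13, q14, q15}.

{q0, q2, q7, q10, q11, q13, q14, q15}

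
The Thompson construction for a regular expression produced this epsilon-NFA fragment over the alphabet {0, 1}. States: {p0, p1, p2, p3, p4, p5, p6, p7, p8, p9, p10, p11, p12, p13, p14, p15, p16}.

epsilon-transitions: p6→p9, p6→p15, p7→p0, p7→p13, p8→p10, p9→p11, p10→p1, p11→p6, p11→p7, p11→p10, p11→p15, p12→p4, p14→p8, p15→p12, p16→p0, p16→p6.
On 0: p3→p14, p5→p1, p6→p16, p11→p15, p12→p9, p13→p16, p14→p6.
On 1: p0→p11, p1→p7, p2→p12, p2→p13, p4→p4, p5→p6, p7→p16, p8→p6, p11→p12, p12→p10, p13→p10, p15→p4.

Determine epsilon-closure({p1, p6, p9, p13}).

{p0, p1, p4, p6, p7, p9, p10, p11, p12, p13, p15}

Start with {p1, p6, p9, p13}.
From p6 via epsilon: add p15.
From p9 via epsilon: add p11.
From p11 via epsilon: add p7, p10.
From p15 via epsilon: add p12.
From p7 via epsilon: add p0.
From p12 via epsilon: add p4.
No new states can be added; the closed set is {p0, p1, p4, p6, p7, p9, p10, p11, p12, p13, p15}.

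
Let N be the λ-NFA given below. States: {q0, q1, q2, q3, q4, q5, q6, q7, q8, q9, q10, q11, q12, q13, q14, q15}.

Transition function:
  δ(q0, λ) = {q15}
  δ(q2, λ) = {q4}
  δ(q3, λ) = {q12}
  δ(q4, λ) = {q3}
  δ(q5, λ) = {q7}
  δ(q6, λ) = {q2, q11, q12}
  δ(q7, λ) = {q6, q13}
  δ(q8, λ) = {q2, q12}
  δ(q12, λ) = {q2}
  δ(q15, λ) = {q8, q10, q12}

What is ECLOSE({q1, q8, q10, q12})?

{q1, q2, q3, q4, q8, q10, q12}

Start with {q1, q8, q10, q12}.
From q8 via λ: add q2.
From q2 via λ: add q4.
From q4 via λ: add q3.
No new states can be added; the closed set is {q1, q2, q3, q4, q8, q10, q12}.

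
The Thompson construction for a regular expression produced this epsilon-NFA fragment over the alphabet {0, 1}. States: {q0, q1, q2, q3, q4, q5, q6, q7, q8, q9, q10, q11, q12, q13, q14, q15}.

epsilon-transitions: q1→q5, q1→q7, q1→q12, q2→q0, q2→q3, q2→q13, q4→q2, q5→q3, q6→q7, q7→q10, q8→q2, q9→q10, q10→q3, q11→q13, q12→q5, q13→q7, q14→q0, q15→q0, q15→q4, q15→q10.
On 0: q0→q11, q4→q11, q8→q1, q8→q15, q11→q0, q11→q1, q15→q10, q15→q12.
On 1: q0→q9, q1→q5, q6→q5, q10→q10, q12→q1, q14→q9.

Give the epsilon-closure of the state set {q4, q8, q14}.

Start with {q4, q8, q14}.
From q4 via epsilon: add q2.
From q14 via epsilon: add q0.
From q2 via epsilon: add q3, q13.
From q13 via epsilon: add q7.
From q7 via epsilon: add q10.
No new states can be added; the closed set is {q0, q2, q3, q4, q7, q8, q10, q13, q14}.

{q0, q2, q3, q4, q7, q8, q10, q13, q14}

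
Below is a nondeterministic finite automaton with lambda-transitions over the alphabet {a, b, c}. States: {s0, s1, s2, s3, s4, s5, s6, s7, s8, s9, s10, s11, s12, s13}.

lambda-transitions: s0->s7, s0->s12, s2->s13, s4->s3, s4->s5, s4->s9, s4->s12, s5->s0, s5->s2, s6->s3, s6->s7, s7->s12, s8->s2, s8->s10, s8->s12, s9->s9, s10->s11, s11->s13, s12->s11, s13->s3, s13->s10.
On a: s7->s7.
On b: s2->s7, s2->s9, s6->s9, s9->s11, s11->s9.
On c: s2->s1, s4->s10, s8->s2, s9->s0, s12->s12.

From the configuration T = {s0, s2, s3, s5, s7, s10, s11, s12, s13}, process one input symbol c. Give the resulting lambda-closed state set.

s2 on c → {s1}.
s12 on c → {s12}.
No c-transition from s0, s3, s5, s7, s10, s11, s13.
Union after reading c: {s1, s12}.
Now take the lambda-closure:
From s12 via lambda: add s11.
From s11 via lambda: add s13.
From s13 via lambda: add s3, s10.
No new states can be added; the closed set is {s1, s3, s10, s11, s12, s13}.

{s1, s3, s10, s11, s12, s13}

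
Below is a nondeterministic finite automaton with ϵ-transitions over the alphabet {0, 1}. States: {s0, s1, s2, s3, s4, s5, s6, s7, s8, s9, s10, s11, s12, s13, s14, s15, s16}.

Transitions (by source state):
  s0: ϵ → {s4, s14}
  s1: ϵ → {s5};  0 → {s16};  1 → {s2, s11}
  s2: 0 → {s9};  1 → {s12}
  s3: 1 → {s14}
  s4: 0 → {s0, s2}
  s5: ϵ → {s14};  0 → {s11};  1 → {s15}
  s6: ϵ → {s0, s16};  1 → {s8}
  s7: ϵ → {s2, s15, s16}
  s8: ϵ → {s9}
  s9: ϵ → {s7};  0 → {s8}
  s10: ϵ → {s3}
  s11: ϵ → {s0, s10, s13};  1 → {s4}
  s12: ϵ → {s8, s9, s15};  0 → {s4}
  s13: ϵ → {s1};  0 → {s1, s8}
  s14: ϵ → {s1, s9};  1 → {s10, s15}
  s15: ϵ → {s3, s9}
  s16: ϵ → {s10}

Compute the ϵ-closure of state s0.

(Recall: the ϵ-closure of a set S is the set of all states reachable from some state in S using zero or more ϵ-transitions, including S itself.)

{s0, s1, s2, s3, s4, s5, s7, s9, s10, s14, s15, s16}

Start with {s0}.
From s0 via ϵ: add s4, s14.
From s14 via ϵ: add s1, s9.
From s1 via ϵ: add s5.
From s9 via ϵ: add s7.
From s7 via ϵ: add s2, s15, s16.
From s15 via ϵ: add s3.
From s16 via ϵ: add s10.
No new states can be added; the closed set is {s0, s1, s2, s3, s4, s5, s7, s9, s10, s14, s15, s16}.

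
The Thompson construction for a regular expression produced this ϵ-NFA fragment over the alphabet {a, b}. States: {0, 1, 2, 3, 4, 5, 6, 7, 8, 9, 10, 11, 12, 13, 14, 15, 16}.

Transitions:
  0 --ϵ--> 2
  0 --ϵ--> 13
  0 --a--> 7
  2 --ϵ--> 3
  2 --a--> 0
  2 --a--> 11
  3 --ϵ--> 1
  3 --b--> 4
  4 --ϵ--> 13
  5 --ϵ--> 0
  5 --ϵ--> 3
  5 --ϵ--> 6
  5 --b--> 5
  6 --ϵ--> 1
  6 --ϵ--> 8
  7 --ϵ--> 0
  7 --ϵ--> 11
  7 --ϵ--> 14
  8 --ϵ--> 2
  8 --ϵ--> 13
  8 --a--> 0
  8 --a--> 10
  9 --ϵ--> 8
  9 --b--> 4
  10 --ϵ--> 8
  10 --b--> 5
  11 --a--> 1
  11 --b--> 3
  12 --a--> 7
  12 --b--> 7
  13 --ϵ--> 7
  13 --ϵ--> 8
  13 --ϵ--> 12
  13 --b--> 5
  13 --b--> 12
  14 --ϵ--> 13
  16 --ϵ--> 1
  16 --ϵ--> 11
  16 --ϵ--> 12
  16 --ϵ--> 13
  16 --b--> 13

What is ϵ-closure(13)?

{0, 1, 2, 3, 7, 8, 11, 12, 13, 14}

Start with {13}.
From 13 via ϵ: add 7, 8, 12.
From 7 via ϵ: add 0, 11, 14.
From 8 via ϵ: add 2.
From 2 via ϵ: add 3.
From 3 via ϵ: add 1.
No new states can be added; the closed set is {0, 1, 2, 3, 7, 8, 11, 12, 13, 14}.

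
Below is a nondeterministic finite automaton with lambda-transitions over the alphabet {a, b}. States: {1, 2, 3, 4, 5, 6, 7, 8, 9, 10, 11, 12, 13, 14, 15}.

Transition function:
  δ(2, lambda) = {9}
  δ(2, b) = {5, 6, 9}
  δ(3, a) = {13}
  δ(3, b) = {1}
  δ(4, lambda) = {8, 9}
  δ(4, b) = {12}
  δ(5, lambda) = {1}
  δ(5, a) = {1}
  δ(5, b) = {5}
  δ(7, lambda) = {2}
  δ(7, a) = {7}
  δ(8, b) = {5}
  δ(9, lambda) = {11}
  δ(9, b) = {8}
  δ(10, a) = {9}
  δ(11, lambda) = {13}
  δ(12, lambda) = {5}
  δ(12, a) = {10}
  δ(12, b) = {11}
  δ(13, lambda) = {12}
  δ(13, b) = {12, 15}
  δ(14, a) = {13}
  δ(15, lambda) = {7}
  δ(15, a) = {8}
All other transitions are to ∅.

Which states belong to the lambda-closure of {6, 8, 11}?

Start with {6, 8, 11}.
From 11 via lambda: add 13.
From 13 via lambda: add 12.
From 12 via lambda: add 5.
From 5 via lambda: add 1.
No new states can be added; the closed set is {1, 5, 6, 8, 11, 12, 13}.

{1, 5, 6, 8, 11, 12, 13}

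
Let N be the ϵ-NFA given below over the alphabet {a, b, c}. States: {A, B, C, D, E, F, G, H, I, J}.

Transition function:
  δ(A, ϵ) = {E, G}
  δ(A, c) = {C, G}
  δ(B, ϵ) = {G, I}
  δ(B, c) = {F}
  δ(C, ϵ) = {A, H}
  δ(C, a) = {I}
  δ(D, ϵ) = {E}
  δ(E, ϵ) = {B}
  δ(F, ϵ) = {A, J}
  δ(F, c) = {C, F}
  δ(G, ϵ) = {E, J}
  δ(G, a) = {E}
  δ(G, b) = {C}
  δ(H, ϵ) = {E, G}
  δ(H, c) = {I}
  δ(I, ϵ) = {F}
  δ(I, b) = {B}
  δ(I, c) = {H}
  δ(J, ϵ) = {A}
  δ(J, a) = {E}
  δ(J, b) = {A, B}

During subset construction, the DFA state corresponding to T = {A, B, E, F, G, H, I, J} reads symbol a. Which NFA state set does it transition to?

G on a → {E}.
J on a → {E}.
No a-transition from A, B, E, F, H, I.
Union after reading a: {E}.
Now take the ϵ-closure:
From E via ϵ: add B.
From B via ϵ: add G, I.
From G via ϵ: add J.
From I via ϵ: add F.
From F via ϵ: add A.
No new states can be added; the closed set is {A, B, E, F, G, I, J}.

{A, B, E, F, G, I, J}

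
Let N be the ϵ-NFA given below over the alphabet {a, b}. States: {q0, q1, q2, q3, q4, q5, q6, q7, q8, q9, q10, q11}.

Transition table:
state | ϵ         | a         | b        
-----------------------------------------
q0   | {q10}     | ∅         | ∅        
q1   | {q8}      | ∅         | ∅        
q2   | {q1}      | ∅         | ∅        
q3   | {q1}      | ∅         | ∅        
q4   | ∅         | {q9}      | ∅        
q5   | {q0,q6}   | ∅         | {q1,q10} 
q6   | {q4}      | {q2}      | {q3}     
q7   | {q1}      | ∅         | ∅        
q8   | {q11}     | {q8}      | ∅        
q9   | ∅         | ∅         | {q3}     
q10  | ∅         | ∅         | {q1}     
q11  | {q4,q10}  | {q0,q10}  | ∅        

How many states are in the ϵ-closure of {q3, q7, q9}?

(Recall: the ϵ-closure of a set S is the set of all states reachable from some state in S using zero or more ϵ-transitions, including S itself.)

8

Start with {q3, q7, q9}.
From q3 via ϵ: add q1.
From q1 via ϵ: add q8.
From q8 via ϵ: add q11.
From q11 via ϵ: add q4, q10.
ϵ-closure = {q1, q3, q4, q7, q8, q9, q10, q11}, which has 8 states.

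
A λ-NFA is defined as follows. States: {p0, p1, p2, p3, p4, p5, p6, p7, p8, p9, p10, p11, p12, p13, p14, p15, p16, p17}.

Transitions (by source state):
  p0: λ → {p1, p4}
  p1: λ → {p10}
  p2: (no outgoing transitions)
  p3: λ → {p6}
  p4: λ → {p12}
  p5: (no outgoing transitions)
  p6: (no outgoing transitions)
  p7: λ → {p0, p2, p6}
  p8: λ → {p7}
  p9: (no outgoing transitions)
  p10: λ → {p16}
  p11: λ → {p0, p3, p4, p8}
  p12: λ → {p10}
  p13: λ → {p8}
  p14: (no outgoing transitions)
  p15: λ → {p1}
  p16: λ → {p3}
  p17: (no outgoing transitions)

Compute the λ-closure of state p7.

{p0, p1, p2, p3, p4, p6, p7, p10, p12, p16}

Start with {p7}.
From p7 via λ: add p0, p2, p6.
From p0 via λ: add p1, p4.
From p1 via λ: add p10.
From p4 via λ: add p12.
From p10 via λ: add p16.
From p16 via λ: add p3.
No new states can be added; the closed set is {p0, p1, p2, p3, p4, p6, p7, p10, p12, p16}.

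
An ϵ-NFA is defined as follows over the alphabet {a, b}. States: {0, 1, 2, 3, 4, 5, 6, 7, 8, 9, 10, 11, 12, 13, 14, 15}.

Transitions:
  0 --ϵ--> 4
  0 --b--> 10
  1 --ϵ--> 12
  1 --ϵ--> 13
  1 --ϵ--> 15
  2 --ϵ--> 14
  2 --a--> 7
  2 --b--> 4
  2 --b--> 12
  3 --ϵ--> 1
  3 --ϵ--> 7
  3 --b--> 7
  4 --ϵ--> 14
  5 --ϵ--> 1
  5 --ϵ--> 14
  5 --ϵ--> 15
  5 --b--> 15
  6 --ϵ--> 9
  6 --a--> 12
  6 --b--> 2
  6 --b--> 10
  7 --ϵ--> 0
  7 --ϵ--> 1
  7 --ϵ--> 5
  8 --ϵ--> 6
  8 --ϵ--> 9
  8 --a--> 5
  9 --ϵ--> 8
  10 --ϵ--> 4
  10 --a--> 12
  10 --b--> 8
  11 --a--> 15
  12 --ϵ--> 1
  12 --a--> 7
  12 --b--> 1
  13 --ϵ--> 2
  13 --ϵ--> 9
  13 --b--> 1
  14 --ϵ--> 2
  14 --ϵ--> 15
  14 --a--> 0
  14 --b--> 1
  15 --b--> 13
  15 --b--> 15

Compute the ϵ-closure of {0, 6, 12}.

{0, 1, 2, 4, 6, 8, 9, 12, 13, 14, 15}

Start with {0, 6, 12}.
From 0 via ϵ: add 4.
From 6 via ϵ: add 9.
From 12 via ϵ: add 1.
From 1 via ϵ: add 13, 15.
From 4 via ϵ: add 14.
From 9 via ϵ: add 8.
From 13 via ϵ: add 2.
No new states can be added; the closed set is {0, 1, 2, 4, 6, 8, 9, 12, 13, 14, 15}.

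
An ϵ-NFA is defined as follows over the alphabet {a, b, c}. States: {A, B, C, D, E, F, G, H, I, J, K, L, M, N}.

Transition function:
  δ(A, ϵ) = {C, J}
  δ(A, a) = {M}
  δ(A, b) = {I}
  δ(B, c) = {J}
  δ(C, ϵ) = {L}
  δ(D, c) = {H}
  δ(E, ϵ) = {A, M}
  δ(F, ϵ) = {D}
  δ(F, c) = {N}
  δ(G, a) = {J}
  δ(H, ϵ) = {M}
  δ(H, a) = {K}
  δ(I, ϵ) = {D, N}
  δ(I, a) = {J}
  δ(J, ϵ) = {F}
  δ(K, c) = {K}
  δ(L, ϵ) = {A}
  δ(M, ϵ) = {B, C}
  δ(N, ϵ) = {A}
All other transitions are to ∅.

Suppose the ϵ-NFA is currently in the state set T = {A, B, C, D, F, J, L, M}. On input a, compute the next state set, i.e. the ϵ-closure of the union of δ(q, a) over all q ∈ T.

A on a → {M}.
No a-transition from B, C, D, F, J, L, M.
Union after reading a: {M}.
Now take the ϵ-closure:
From M via ϵ: add B, C.
From C via ϵ: add L.
From L via ϵ: add A.
From A via ϵ: add J.
From J via ϵ: add F.
From F via ϵ: add D.
No new states can be added; the closed set is {A, B, C, D, F, J, L, M}.

{A, B, C, D, F, J, L, M}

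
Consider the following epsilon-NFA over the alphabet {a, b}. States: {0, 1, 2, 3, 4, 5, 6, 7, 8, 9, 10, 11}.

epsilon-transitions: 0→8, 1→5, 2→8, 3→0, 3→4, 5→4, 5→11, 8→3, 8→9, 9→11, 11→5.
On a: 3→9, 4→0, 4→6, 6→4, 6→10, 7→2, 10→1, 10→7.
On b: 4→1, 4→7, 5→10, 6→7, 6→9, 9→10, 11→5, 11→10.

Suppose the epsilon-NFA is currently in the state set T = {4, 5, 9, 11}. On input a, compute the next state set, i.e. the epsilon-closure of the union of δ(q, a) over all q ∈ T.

4 on a → {0, 6}.
No a-transition from 5, 9, 11.
Union after reading a: {0, 6}.
Now take the epsilon-closure:
From 0 via epsilon: add 8.
From 8 via epsilon: add 3, 9.
From 3 via epsilon: add 4.
From 9 via epsilon: add 11.
From 11 via epsilon: add 5.
No new states can be added; the closed set is {0, 3, 4, 5, 6, 8, 9, 11}.

{0, 3, 4, 5, 6, 8, 9, 11}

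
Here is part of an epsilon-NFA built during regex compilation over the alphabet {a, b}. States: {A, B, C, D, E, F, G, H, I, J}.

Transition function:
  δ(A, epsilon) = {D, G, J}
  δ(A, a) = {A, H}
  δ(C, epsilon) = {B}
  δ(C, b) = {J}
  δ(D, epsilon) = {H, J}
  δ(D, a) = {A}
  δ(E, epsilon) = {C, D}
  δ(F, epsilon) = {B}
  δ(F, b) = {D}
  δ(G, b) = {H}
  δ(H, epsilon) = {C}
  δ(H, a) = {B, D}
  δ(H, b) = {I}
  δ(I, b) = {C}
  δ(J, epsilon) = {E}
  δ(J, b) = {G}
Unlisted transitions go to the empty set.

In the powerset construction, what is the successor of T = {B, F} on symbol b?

{B, C, D, E, H, J}

F on b → {D}.
No b-transition from B.
Union after reading b: {D}.
Now take the epsilon-closure:
From D via epsilon: add H, J.
From H via epsilon: add C.
From J via epsilon: add E.
From C via epsilon: add B.
No new states can be added; the closed set is {B, C, D, E, H, J}.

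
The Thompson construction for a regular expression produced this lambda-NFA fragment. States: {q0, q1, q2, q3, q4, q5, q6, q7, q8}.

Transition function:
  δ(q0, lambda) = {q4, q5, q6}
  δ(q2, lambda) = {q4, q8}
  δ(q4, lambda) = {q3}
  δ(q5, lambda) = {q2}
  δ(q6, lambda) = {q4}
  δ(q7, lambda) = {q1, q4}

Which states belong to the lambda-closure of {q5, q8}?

{q2, q3, q4, q5, q8}

Start with {q5, q8}.
From q5 via lambda: add q2.
From q2 via lambda: add q4.
From q4 via lambda: add q3.
No new states can be added; the closed set is {q2, q3, q4, q5, q8}.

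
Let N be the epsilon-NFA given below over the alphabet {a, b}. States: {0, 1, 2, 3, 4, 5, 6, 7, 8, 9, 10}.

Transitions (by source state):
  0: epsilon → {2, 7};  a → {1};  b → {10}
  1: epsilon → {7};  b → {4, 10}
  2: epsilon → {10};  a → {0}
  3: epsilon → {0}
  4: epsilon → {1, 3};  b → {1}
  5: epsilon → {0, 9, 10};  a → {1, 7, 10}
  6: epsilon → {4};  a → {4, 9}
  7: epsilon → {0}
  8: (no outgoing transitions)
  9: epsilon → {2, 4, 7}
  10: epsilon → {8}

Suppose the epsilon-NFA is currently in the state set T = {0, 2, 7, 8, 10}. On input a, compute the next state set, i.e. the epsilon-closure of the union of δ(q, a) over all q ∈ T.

0 on a → {1}.
2 on a → {0}.
No a-transition from 7, 8, 10.
Union after reading a: {0, 1}.
Now take the epsilon-closure:
From 0 via epsilon: add 2, 7.
From 2 via epsilon: add 10.
From 10 via epsilon: add 8.
No new states can be added; the closed set is {0, 1, 2, 7, 8, 10}.

{0, 1, 2, 7, 8, 10}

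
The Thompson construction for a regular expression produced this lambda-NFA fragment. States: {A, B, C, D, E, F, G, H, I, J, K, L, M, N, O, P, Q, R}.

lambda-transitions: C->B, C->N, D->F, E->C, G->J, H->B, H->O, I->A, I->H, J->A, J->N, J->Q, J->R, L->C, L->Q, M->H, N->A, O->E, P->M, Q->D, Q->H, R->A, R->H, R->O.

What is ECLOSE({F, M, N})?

Start with {F, M, N}.
From M via lambda: add H.
From N via lambda: add A.
From H via lambda: add B, O.
From O via lambda: add E.
From E via lambda: add C.
No new states can be added; the closed set is {A, B, C, E, F, H, M, N, O}.

{A, B, C, E, F, H, M, N, O}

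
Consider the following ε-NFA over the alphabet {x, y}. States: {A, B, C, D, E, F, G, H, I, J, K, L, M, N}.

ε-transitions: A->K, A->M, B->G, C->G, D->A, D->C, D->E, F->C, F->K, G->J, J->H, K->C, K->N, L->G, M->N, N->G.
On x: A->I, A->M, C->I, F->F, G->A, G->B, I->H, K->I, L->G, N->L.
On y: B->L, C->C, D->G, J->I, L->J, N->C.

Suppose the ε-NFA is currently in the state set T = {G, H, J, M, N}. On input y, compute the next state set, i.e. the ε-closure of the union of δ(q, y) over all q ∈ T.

{C, G, H, I, J}

J on y → {I}.
N on y → {C}.
No y-transition from G, H, M.
Union after reading y: {C, I}.
Now take the ε-closure:
From C via ε: add G.
From G via ε: add J.
From J via ε: add H.
No new states can be added; the closed set is {C, G, H, I, J}.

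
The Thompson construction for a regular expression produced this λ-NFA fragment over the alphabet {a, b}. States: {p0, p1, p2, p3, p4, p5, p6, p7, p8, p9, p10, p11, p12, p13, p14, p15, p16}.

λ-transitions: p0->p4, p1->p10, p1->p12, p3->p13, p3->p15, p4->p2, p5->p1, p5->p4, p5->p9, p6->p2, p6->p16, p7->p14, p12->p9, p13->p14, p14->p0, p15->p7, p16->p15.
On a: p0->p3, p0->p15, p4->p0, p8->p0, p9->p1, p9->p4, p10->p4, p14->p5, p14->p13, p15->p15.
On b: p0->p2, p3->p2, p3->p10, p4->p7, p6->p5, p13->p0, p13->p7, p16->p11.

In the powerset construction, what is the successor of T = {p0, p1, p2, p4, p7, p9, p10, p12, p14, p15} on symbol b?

p0 on b → {p2}.
p4 on b → {p7}.
No b-transition from p1, p2, p7, p9, p10, p12, p14, p15.
Union after reading b: {p2, p7}.
Now take the λ-closure:
From p7 via λ: add p14.
From p14 via λ: add p0.
From p0 via λ: add p4.
No new states can be added; the closed set is {p0, p2, p4, p7, p14}.

{p0, p2, p4, p7, p14}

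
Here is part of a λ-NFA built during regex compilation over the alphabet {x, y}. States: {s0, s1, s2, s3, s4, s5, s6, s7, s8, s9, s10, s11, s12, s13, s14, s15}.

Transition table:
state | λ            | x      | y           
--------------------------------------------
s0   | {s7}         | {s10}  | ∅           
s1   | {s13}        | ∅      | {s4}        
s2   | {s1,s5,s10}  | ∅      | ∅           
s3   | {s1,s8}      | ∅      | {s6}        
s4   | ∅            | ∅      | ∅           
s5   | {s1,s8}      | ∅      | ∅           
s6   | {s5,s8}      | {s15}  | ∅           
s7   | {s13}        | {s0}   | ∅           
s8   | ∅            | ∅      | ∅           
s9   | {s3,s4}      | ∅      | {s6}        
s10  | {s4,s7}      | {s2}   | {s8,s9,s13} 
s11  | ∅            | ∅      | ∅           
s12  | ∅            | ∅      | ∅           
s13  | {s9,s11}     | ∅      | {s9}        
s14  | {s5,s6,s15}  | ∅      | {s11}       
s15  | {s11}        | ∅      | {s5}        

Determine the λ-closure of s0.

Start with {s0}.
From s0 via λ: add s7.
From s7 via λ: add s13.
From s13 via λ: add s9, s11.
From s9 via λ: add s3, s4.
From s3 via λ: add s1, s8.
No new states can be added; the closed set is {s0, s1, s3, s4, s7, s8, s9, s11, s13}.

{s0, s1, s3, s4, s7, s8, s9, s11, s13}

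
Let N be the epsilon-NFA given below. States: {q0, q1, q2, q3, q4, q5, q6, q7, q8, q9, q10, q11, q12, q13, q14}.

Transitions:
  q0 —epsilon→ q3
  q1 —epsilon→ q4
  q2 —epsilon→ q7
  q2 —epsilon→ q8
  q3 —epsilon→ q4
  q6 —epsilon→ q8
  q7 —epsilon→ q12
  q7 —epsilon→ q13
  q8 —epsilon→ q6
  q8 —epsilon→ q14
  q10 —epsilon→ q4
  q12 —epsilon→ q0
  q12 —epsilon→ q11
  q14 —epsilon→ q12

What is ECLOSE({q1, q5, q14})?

{q0, q1, q3, q4, q5, q11, q12, q14}

Start with {q1, q5, q14}.
From q1 via epsilon: add q4.
From q14 via epsilon: add q12.
From q12 via epsilon: add q0, q11.
From q0 via epsilon: add q3.
No new states can be added; the closed set is {q0, q1, q3, q4, q5, q11, q12, q14}.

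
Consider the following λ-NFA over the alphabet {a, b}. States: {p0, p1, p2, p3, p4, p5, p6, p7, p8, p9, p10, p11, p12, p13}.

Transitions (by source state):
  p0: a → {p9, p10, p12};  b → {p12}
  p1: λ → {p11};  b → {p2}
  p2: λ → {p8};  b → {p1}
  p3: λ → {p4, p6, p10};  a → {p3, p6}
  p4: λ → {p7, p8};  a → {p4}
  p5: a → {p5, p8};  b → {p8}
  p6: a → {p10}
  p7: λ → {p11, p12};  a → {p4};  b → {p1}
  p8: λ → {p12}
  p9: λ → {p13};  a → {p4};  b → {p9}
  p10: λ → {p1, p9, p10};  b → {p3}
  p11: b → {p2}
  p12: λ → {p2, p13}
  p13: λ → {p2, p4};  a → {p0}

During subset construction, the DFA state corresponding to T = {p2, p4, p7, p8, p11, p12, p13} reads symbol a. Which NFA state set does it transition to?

p4 on a → {p4}.
p7 on a → {p4}.
p13 on a → {p0}.
No a-transition from p2, p8, p11, p12.
Union after reading a: {p0, p4}.
Now take the λ-closure:
From p4 via λ: add p7, p8.
From p7 via λ: add p11, p12.
From p12 via λ: add p2, p13.
No new states can be added; the closed set is {p0, p2, p4, p7, p8, p11, p12, p13}.

{p0, p2, p4, p7, p8, p11, p12, p13}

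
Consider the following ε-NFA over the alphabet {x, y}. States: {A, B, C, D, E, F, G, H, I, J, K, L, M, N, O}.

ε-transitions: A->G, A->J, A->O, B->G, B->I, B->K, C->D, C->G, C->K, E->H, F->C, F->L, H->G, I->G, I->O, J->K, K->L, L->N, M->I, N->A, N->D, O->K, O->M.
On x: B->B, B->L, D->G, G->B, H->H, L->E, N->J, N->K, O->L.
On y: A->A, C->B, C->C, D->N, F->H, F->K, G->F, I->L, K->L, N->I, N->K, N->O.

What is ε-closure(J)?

{A, D, G, I, J, K, L, M, N, O}

Start with {J}.
From J via ε: add K.
From K via ε: add L.
From L via ε: add N.
From N via ε: add A, D.
From A via ε: add G, O.
From O via ε: add M.
From M via ε: add I.
No new states can be added; the closed set is {A, D, G, I, J, K, L, M, N, O}.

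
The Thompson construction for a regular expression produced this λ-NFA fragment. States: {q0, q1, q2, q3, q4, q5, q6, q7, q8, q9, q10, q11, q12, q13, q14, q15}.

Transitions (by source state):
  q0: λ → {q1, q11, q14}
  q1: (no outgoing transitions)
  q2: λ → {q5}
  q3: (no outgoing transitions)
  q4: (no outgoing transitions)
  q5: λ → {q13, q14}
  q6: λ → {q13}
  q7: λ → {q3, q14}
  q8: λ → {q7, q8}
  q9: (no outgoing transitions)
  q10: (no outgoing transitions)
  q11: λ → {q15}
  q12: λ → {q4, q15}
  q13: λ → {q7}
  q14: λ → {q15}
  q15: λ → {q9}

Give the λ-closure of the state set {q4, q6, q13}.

{q3, q4, q6, q7, q9, q13, q14, q15}

Start with {q4, q6, q13}.
From q13 via λ: add q7.
From q7 via λ: add q3, q14.
From q14 via λ: add q15.
From q15 via λ: add q9.
No new states can be added; the closed set is {q3, q4, q6, q7, q9, q13, q14, q15}.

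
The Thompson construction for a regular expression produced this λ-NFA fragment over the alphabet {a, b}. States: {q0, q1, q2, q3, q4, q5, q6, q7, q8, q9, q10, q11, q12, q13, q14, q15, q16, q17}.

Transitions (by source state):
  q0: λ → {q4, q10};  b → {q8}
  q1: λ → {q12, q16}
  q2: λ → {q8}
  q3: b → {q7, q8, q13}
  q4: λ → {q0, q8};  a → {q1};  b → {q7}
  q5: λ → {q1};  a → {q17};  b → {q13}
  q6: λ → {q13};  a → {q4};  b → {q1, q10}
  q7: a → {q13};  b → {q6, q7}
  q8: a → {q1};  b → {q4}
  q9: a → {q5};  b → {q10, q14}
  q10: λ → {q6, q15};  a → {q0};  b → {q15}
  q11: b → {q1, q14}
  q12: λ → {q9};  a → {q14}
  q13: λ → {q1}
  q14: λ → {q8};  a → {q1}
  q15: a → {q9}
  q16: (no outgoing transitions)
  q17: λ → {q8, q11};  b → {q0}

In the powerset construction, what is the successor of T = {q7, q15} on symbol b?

{q1, q6, q7, q9, q12, q13, q16}

q7 on b → {q6, q7}.
No b-transition from q15.
Union after reading b: {q6, q7}.
Now take the λ-closure:
From q6 via λ: add q13.
From q13 via λ: add q1.
From q1 via λ: add q12, q16.
From q12 via λ: add q9.
No new states can be added; the closed set is {q1, q6, q7, q9, q12, q13, q16}.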